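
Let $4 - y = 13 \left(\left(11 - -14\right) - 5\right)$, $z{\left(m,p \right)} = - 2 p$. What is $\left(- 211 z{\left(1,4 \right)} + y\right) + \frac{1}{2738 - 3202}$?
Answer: $\frac{664447}{464} \approx 1432.0$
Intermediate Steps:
$y = -256$ ($y = 4 - 13 \left(\left(11 - -14\right) - 5\right) = 4 - 13 \left(\left(11 + 14\right) - 5\right) = 4 - 13 \left(25 - 5\right) = 4 - 13 \cdot 20 = 4 - 260 = -256$)
$\left(- 211 z{\left(1,4 \right)} + y\right) + \frac{1}{2738 - 3202} = \left(- 211 \left(\left(-2\right) 4\right) - 256\right) + \frac{1}{2738 - 3202} = \left(\left(-211\right) \left(-8\right) - 256\right) + \frac{1}{-464} = \left(1688 - 256\right) - \frac{1}{464} = 1432 - \frac{1}{464} = \frac{664447}{464}$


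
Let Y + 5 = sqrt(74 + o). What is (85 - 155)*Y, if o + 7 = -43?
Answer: 350 - 140*sqrt(6) ≈ 7.0714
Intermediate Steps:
o = -50 (o = -7 - 43 = -50)
Y = -5 + 2*sqrt(6) (Y = -5 + sqrt(74 - 50) = -5 + sqrt(24) = -5 + 2*sqrt(6) ≈ -0.10102)
(85 - 155)*Y = (85 - 155)*(-5 + 2*sqrt(6)) = -70*(-5 + 2*sqrt(6)) = 350 - 140*sqrt(6)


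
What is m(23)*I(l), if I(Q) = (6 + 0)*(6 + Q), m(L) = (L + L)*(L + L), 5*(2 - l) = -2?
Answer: 533232/5 ≈ 1.0665e+5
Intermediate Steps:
l = 12/5 (l = 2 - ⅕*(-2) = 2 + ⅖ = 12/5 ≈ 2.4000)
m(L) = 4*L² (m(L) = (2*L)*(2*L) = 4*L²)
I(Q) = 36 + 6*Q (I(Q) = 6*(6 + Q) = 36 + 6*Q)
m(23)*I(l) = (4*23²)*(36 + 6*(12/5)) = (4*529)*(36 + 72/5) = 2116*(252/5) = 533232/5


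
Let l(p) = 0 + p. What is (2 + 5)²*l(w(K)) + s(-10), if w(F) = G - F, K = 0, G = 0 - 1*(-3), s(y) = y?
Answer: 137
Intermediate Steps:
G = 3 (G = 0 + 3 = 3)
w(F) = 3 - F
l(p) = p
(2 + 5)²*l(w(K)) + s(-10) = (2 + 5)²*(3 - 1*0) - 10 = 7²*(3 + 0) - 10 = 49*3 - 10 = 147 - 10 = 137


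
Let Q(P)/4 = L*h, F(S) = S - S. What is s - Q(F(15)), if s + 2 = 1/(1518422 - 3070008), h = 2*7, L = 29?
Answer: -2522878837/1551586 ≈ -1626.0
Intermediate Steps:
F(S) = 0
h = 14
s = -3103173/1551586 (s = -2 + 1/(1518422 - 3070008) = -2 + 1/(-1551586) = -2 - 1/1551586 = -3103173/1551586 ≈ -2.0000)
Q(P) = 1624 (Q(P) = 4*(29*14) = 4*406 = 1624)
s - Q(F(15)) = -3103173/1551586 - 1*1624 = -3103173/1551586 - 1624 = -2522878837/1551586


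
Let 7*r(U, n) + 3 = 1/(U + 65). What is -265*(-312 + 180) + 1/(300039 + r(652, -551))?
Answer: 52676157818199/1505893591 ≈ 34980.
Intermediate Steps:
r(U, n) = -3/7 + 1/(7*(65 + U)) (r(U, n) = -3/7 + 1/(7*(U + 65)) = -3/7 + 1/(7*(65 + U)))
-265*(-312 + 180) + 1/(300039 + r(652, -551)) = -265*(-312 + 180) + 1/(300039 + (-194 - 3*652)/(7*(65 + 652))) = -265*(-132) + 1/(300039 + (1/7)*(-194 - 1956)/717) = 34980 + 1/(300039 + (1/7)*(1/717)*(-2150)) = 34980 + 1/(300039 - 2150/5019) = 34980 + 1/(1505893591/5019) = 34980 + 5019/1505893591 = 52676157818199/1505893591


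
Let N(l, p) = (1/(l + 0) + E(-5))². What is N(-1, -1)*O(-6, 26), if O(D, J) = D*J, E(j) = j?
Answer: -5616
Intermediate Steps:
N(l, p) = (-5 + 1/l)² (N(l, p) = (1/(l + 0) - 5)² = (1/l - 5)² = (-5 + 1/l)²)
N(-1, -1)*O(-6, 26) = ((1 - 5*(-1))²/(-1)²)*(-6*26) = (1*(1 + 5)²)*(-156) = (1*6²)*(-156) = (1*36)*(-156) = 36*(-156) = -5616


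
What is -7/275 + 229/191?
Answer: 61638/52525 ≈ 1.1735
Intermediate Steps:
-7/275 + 229/191 = 61638/52525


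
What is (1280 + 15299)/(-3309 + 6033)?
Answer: 16579/2724 ≈ 6.0863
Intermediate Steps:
(1280 + 15299)/(-3309 + 6033) = 16579/2724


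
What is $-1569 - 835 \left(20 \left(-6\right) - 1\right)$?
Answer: $99466$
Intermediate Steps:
$-1569 - 835 \left(20 \left(-6\right) - 1\right) = -1569 - 835 \left(-120 - 1\right) = -1569 - -101035 = -1569 + 101035 = 99466$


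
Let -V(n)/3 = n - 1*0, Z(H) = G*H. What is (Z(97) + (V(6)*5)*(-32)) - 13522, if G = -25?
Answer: -13067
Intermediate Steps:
Z(H) = -25*H
V(n) = -3*n (V(n) = -3*(n - 1*0) = -3*(n + 0) = -3*n)
(Z(97) + (V(6)*5)*(-32)) - 13522 = (-25*97 + (-3*6*5)*(-32)) - 13522 = (-2425 - 18*5*(-32)) - 13522 = (-2425 - 90*(-32)) - 13522 = (-2425 + 2880) - 13522 = 455 - 13522 = -13067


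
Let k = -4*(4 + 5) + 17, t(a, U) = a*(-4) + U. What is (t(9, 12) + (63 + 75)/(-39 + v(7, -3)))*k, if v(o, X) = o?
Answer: 8607/16 ≈ 537.94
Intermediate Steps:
t(a, U) = U - 4*a (t(a, U) = -4*a + U = U - 4*a)
k = -19 (k = -4*9 + 17 = -36 + 17 = -19)
(t(9, 12) + (63 + 75)/(-39 + v(7, -3)))*k = ((12 - 4*9) + (63 + 75)/(-39 + 7))*(-19) = ((12 - 36) + 138/(-32))*(-19) = (-24 + 138*(-1/32))*(-19) = (-24 - 69/16)*(-19) = -453/16*(-19) = 8607/16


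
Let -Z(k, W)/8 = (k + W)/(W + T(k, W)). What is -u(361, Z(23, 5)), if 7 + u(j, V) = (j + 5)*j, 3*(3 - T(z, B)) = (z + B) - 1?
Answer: -132119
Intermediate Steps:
T(z, B) = 10/3 - B/3 - z/3 (T(z, B) = 3 - ((z + B) - 1)/3 = 3 - ((B + z) - 1)/3 = 3 - (-1 + B + z)/3 = 3 + (1/3 - B/3 - z/3) = 10/3 - B/3 - z/3)
Z(k, W) = -8*(W + k)/(10/3 - k/3 + 2*W/3) (Z(k, W) = -8*(k + W)/(W + (10/3 - W/3 - k/3)) = -8*(W + k)/(10/3 - k/3 + 2*W/3))
u(j, V) = -7 + j*(5 + j) (u(j, V) = -7 + (j + 5)*j = -7 + (5 + j)*j = -7 + j*(5 + j))
-u(361, Z(23, 5)) = -(-7 + 361**2 + 5*361) = -(-7 + 130321 + 1805) = -1*132119 = -132119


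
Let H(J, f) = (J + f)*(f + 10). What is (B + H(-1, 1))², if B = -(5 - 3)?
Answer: 4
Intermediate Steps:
B = -2 (B = -1*2 = -2)
H(J, f) = (10 + f)*(J + f) (H(J, f) = (J + f)*(10 + f) = (10 + f)*(J + f))
(B + H(-1, 1))² = (-2 + (1² + 10*(-1) + 10*1 - 1*1))² = (-2 + (1 - 10 + 10 - 1))² = (-2 + 0)² = (-2)² = 4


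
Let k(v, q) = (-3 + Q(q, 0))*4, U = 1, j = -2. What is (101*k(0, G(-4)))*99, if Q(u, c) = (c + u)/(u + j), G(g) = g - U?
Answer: -639936/7 ≈ -91419.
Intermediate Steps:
G(g) = -1 + g (G(g) = g - 1*1 = g - 1 = -1 + g)
Q(u, c) = (c + u)/(-2 + u) (Q(u, c) = (c + u)/(u - 2) = (c + u)/(-2 + u))
k(v, q) = -12 + 4*q/(-2 + q) (k(v, q) = (-3 + (0 + q)/(-2 + q))*4 = (-3 + q/(-2 + q))*4 = -12 + 4*q/(-2 + q))
(101*k(0, G(-4)))*99 = (101*(8*(3 - (-1 - 4))/(-2 + (-1 - 4))))*99 = (101*(8*(3 - 1*(-5))/(-2 - 5)))*99 = (101*(8*(3 + 5)/(-7)))*99 = (101*(8*(-⅐)*8))*99 = (101*(-64/7))*99 = -6464/7*99 = -639936/7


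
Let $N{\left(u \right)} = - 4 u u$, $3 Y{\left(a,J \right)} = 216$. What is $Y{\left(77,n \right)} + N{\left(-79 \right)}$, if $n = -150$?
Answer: $-24892$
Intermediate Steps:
$Y{\left(a,J \right)} = 72$ ($Y{\left(a,J \right)} = \frac{1}{3} \cdot 216 = 72$)
$N{\left(u \right)} = - 4 u^{2}$
$Y{\left(77,n \right)} + N{\left(-79 \right)} = 72 - 4 \left(-79\right)^{2} = 72 - 24964 = -24892$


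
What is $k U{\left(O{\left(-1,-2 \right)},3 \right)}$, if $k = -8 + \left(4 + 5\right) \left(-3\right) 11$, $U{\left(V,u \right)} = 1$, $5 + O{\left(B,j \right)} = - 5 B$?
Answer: $-305$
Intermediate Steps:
$O{\left(B,j \right)} = -5 - 5 B$
$k = -305$ ($k = -8 + 9 \left(-3\right) 11 = -8 - 297 = -305$)
$k U{\left(O{\left(-1,-2 \right)},3 \right)} = \left(-305\right) 1 = -305$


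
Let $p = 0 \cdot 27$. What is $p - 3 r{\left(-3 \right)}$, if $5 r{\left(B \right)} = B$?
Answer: $\frac{9}{5} \approx 1.8$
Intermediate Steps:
$r{\left(B \right)} = \frac{B}{5}$
$p = 0$
$p - 3 r{\left(-3 \right)} = 0 - 3 \cdot \frac{1}{5} \left(-3\right) = 0 - - \frac{9}{5} = 0 + \frac{9}{5} = \frac{9}{5}$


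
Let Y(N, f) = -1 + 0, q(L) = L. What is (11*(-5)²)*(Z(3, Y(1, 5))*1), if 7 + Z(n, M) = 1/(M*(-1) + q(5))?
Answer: -11275/6 ≈ -1879.2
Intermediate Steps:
Y(N, f) = -1
Z(n, M) = -7 + 1/(5 - M) (Z(n, M) = -7 + 1/(M*(-1) + 5) = -7 + 1/(-M + 5) = -7 + 1/(5 - M))
(11*(-5)²)*(Z(3, Y(1, 5))*1) = (11*(-5)²)*(((34 - 7*(-1))/(-5 - 1))*1) = (11*25)*(((34 + 7)/(-6))*1) = 275*(-⅙*41*1) = 275*(-41/6*1) = 275*(-41/6) = -11275/6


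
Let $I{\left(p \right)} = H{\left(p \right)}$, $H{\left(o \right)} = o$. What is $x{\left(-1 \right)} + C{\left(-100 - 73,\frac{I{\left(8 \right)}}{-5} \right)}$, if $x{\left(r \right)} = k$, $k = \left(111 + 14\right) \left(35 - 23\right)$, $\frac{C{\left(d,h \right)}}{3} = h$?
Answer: $\frac{7476}{5} \approx 1495.2$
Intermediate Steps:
$I{\left(p \right)} = p$
$C{\left(d,h \right)} = 3 h$
$k = 1500$ ($k = 125 \cdot 12 = 1500$)
$x{\left(r \right)} = 1500$
$x{\left(-1 \right)} + C{\left(-100 - 73,\frac{I{\left(8 \right)}}{-5} \right)} = 1500 + 3 \frac{8}{-5} = 1500 + 3 \cdot 8 \left(- \frac{1}{5}\right) = 1500 + 3 \left(- \frac{8}{5}\right) = 1500 - \frac{24}{5} = \frac{7476}{5}$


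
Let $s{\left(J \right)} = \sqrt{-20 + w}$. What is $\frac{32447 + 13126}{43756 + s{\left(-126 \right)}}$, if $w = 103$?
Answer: $\frac{1994092188}{1914587453} - \frac{45573 \sqrt{83}}{1914587453} \approx 1.0413$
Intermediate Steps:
$s{\left(J \right)} = \sqrt{83}$ ($s{\left(J \right)} = \sqrt{-20 + 103} = \sqrt{83}$)
$\frac{32447 + 13126}{43756 + s{\left(-126 \right)}} = \frac{32447 + 13126}{43756 + \sqrt{83}} = \frac{45573}{43756 + \sqrt{83}}$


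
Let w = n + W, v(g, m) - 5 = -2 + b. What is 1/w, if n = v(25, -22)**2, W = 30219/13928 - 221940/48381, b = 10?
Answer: 224616856/37417197037 ≈ 0.0060030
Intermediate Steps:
v(g, m) = 13 (v(g, m) = 5 + (-2 + 10) = 5 + 8 = 13)
W = -543051627/224616856 (W = 30219*(1/13928) - 221940*1/48381 = 30219/13928 - 73980/16127 = -543051627/224616856 ≈ -2.4177)
n = 169 (n = 13**2 = 169)
w = 37417197037/224616856 (w = 169 - 543051627/224616856 = 37417197037/224616856 ≈ 166.58)
1/w = 1/(37417197037/224616856) = 224616856/37417197037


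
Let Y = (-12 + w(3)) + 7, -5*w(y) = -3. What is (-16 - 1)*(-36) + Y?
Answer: 3038/5 ≈ 607.60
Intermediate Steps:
w(y) = 3/5 (w(y) = -1/5*(-3) = 3/5)
Y = -22/5 (Y = (-12 + 3/5) + 7 = -57/5 + 7 = -22/5 ≈ -4.4000)
(-16 - 1)*(-36) + Y = (-16 - 1)*(-36) - 22/5 = -17*(-36) - 22/5 = 612 - 22/5 = 3038/5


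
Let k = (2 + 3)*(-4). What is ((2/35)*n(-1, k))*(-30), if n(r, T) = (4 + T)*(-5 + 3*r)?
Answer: -1536/7 ≈ -219.43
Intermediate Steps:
k = -20 (k = 5*(-4) = -20)
n(r, T) = (-5 + 3*r)*(4 + T)
((2/35)*n(-1, k))*(-30) = ((2/35)*(-20 - 5*(-20) + 12*(-1) + 3*(-20)*(-1)))*(-30) = ((2*(1/35))*(-20 + 100 - 12 + 60))*(-30) = ((2/35)*128)*(-30) = (256/35)*(-30) = -1536/7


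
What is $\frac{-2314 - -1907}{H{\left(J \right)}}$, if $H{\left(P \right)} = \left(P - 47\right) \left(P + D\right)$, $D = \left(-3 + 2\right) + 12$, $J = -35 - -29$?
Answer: $\frac{407}{265} \approx 1.5358$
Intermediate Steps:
$J = -6$ ($J = -35 + 29 = -6$)
$D = 11$ ($D = -1 + 12 = 11$)
$H{\left(P \right)} = \left(-47 + P\right) \left(11 + P\right)$ ($H{\left(P \right)} = \left(P - 47\right) \left(P + 11\right) = \left(-47 + P\right) \left(11 + P\right)$)
$\frac{-2314 - -1907}{H{\left(J \right)}} = \frac{-2314 - -1907}{-517 + \left(-6\right)^{2} - -216} = \frac{-2314 + 1907}{-517 + 36 + 216} = - \frac{407}{-265} = \left(-407\right) \left(- \frac{1}{265}\right) = \frac{407}{265}$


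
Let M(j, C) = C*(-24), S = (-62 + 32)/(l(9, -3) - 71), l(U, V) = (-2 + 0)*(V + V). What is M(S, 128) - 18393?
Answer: -21465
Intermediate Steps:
l(U, V) = -4*V
S = 30/59 (S = (-62 + 32)/(-4*(-3) - 71) = -30/(12 - 71) = -30/(-59) = -30*(-1/59) = 30/59 ≈ 0.50847)
M(j, C) = -24*C
M(S, 128) - 18393 = -24*128 - 18393 = -3072 - 18393 = -21465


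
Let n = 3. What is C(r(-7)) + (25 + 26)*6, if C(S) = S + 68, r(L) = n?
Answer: 377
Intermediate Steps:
r(L) = 3
C(S) = 68 + S
C(r(-7)) + (25 + 26)*6 = (68 + 3) + (25 + 26)*6 = 71 + 51*6 = 71 + 306 = 377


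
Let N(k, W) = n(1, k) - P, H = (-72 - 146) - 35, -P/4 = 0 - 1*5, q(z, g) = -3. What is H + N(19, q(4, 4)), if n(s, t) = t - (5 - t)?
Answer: -240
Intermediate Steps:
P = 20 (P = -4*(0 - 1*5) = -4*(0 - 5) = -4*(-5) = 20)
n(s, t) = -5 + 2*t (n(s, t) = t + (-5 + t) = -5 + 2*t)
H = -253 (H = -218 - 35 = -253)
N(k, W) = -25 + 2*k (N(k, W) = (-5 + 2*k) - 1*20 = (-5 + 2*k) - 20 = -25 + 2*k)
H + N(19, q(4, 4)) = -253 + (-25 + 2*19) = -253 + (-25 + 38) = -253 + 13 = -240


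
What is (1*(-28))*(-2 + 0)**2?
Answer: -112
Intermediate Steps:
(1*(-28))*(-2 + 0)**2 = -28*(-2)**2 = -28*4 = -112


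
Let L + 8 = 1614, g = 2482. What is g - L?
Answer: 876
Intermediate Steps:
L = 1606 (L = -8 + 1614 = 1606)
g - L = 2482 - 1*1606 = 2482 - 1606 = 876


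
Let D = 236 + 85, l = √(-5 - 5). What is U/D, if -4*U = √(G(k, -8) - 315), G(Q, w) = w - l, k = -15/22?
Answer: -√(-323 - I*√10)/1284 ≈ -6.8517e-5 + 0.013997*I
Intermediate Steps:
l = I*√10 (l = √(-10) = I*√10 ≈ 3.1623*I)
D = 321
k = -15/22 (k = -15*1/22 = -15/22 ≈ -0.68182)
G(Q, w) = w - I*√10
U = -√(-323 - I*√10)/4 (U = -√((-8 - I*√10) - 315)/4 = -√(-323 - I*√10)/4 ≈ -0.021994 + 4.4931*I)
U/D = -√(-323 - I*√10)/4/321 = -√(-323 - I*√10)/4*(1/321) = -√(-323 - I*√10)/1284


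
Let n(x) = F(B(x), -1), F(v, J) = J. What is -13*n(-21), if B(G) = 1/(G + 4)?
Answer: 13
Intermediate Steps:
B(G) = 1/(4 + G)
n(x) = -1
-13*n(-21) = -13*(-1) = 13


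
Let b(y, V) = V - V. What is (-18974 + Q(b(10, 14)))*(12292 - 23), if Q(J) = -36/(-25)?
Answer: -5819358466/25 ≈ -2.3277e+8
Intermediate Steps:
b(y, V) = 0
Q(J) = 36/25 (Q(J) = -36*(-1/25) = 36/25)
(-18974 + Q(b(10, 14)))*(12292 - 23) = (-18974 + 36/25)*(12292 - 23) = -474314/25*12269 = -5819358466/25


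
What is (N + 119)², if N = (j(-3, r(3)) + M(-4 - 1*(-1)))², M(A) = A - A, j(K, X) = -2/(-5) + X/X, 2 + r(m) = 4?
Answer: 9144576/625 ≈ 14631.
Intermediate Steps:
r(m) = 2 (r(m) = -2 + 4 = 2)
j(K, X) = 7/5 (j(K, X) = -2*(-⅕) + 1 = ⅖ + 1 = 7/5)
M(A) = 0
N = 49/25 (N = (7/5 + 0)² = (7/5)² = 49/25 ≈ 1.9600)
(N + 119)² = (49/25 + 119)² = (3024/25)² = 9144576/625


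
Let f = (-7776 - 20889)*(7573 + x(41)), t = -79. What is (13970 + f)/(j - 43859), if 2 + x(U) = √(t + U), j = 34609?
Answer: 43401749/1850 + 5733*I*√38/1850 ≈ 23460.0 + 19.103*I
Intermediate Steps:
x(U) = -2 + √(-79 + U)
f = -217022715 - 28665*I*√38 (f = (-7776 - 20889)*(7573 + (-2 + √(-79 + 41))) = -28665*(7573 + (-2 + √(-38))) = -28665*(7573 + (-2 + I*√38)) = -28665*(7571 + I*√38) = -217022715 - 28665*I*√38 ≈ -2.1702e+8 - 1.767e+5*I)
(13970 + f)/(j - 43859) = (13970 + (-217022715 - 28665*I*√38))/(34609 - 43859) = (-217008745 - 28665*I*√38)/(-9250) = (-217008745 - 28665*I*√38)*(-1/9250) = 43401749/1850 + 5733*I*√38/1850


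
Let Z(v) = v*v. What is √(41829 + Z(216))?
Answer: √88485 ≈ 297.46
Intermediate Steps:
Z(v) = v²
√(41829 + Z(216)) = √(41829 + 216²) = √(41829 + 46656) = √88485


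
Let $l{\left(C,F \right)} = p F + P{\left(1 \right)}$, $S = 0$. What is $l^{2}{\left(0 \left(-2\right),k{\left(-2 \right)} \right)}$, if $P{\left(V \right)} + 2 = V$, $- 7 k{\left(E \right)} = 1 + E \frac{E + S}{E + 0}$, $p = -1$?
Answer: $\frac{64}{49} \approx 1.3061$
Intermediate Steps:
$k{\left(E \right)} = - \frac{1}{7} - \frac{E}{7}$ ($k{\left(E \right)} = - \frac{1 + E \frac{E + 0}{E + 0}}{7} = - \frac{1 + E \frac{E}{E}}{7} = - \frac{1 + E 1}{7} = - \frac{1 + E}{7} = - \frac{1}{7} - \frac{E}{7}$)
$P{\left(V \right)} = -2 + V$
$l{\left(C,F \right)} = -1 - F$ ($l{\left(C,F \right)} = - F + \left(-2 + 1\right) = - F - 1 = -1 - F$)
$l^{2}{\left(0 \left(-2\right),k{\left(-2 \right)} \right)} = \left(-1 - \left(- \frac{1}{7} - - \frac{2}{7}\right)\right)^{2} = \left(-1 - \left(- \frac{1}{7} + \frac{2}{7}\right)\right)^{2} = \left(-1 - \frac{1}{7}\right)^{2} = \left(- \frac{8}{7}\right)^{2} = \frac{64}{49}$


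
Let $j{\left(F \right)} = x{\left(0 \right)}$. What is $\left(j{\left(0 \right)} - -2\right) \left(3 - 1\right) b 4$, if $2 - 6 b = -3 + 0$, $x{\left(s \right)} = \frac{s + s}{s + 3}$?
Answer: $\frac{40}{3} \approx 13.333$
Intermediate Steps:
$x{\left(s \right)} = \frac{2 s}{3 + s}$
$j{\left(F \right)} = 0$ ($j{\left(F \right)} = 2 \cdot 0 \frac{1}{3 + 0} = 2 \cdot 0 \cdot \frac{1}{3} = 0$)
$b = \frac{5}{6}$ ($b = \frac{1}{3} - \frac{-3 + 0}{6} = \frac{1}{3} - - \frac{1}{2} = \frac{1}{3} + \frac{1}{2} = \frac{5}{6} \approx 0.83333$)
$\left(j{\left(0 \right)} - -2\right) \left(3 - 1\right) b 4 = \left(0 - -2\right) \left(3 - 1\right) \frac{5}{6} \cdot 4 = \left(0 + \left(-1 + 3\right)\right) 2 \cdot \frac{5}{6} \cdot 4 = \left(0 + 2\right) 2 \cdot \frac{5}{6} \cdot 4 = 2 \cdot 2 \cdot \frac{5}{6} \cdot 4 = 4 \cdot \frac{5}{6} \cdot 4 = \frac{10}{3} \cdot 4 = \frac{40}{3}$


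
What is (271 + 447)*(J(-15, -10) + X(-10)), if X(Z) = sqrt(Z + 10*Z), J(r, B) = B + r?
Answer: -17950 + 718*I*sqrt(110) ≈ -17950.0 + 7530.4*I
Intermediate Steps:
X(Z) = sqrt(11)*sqrt(Z) (X(Z) = sqrt(11*Z) = sqrt(11)*sqrt(Z))
(271 + 447)*(J(-15, -10) + X(-10)) = (271 + 447)*((-10 - 15) + sqrt(11)*sqrt(-10)) = 718*(-25 + sqrt(11)*(I*sqrt(10))) = 718*(-25 + I*sqrt(110)) = -17950 + 718*I*sqrt(110)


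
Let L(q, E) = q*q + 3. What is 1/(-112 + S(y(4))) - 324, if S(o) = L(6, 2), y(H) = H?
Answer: -23653/73 ≈ -324.01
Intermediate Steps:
L(q, E) = 3 + q² (L(q, E) = q² + 3 = 3 + q²)
S(o) = 39 (S(o) = 3 + 6² = 3 + 36 = 39)
1/(-112 + S(y(4))) - 324 = 1/(-112 + 39) - 324 = 1/(-73) - 324 = -1/73 - 324 = -23653/73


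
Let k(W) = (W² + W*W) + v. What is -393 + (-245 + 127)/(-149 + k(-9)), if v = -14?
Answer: -275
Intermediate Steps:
k(W) = -14 + 2*W² (k(W) = (W² + W*W) - 14 = (W² + W²) - 14 = 2*W² - 14 = -14 + 2*W²)
-393 + (-245 + 127)/(-149 + k(-9)) = -393 + (-245 + 127)/(-149 + (-14 + 2*(-9)²)) = -393 - 118/(-149 + (-14 + 2*81)) = -393 - 118/(-149 + (-14 + 162)) = -393 - 118/(-149 + 148) = -393 - 118/(-1) = -393 - 118*(-1) = -393 + 118 = -275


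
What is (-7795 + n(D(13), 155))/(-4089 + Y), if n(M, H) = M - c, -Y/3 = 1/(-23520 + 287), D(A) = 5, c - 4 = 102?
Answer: 30574628/15833289 ≈ 1.9310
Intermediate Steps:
c = 106 (c = 4 + 102 = 106)
Y = 3/23233 (Y = -3/(-23520 + 287) = -3/(-23233) = -3*(-1/23233) = 3/23233 ≈ 0.00012913)
n(M, H) = -106 + M (n(M, H) = M - 1*106 = M - 106 = -106 + M)
(-7795 + n(D(13), 155))/(-4089 + Y) = (-7795 + (-106 + 5))/(-4089 + 3/23233) = (-7795 - 101)/(-94999734/23233) = -7896*(-23233/94999734) = 30574628/15833289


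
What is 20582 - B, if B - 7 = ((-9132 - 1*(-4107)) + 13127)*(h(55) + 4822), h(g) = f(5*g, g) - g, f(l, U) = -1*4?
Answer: -38569251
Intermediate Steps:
f(l, U) = -4
h(g) = -4 - g
B = 38589833 (B = 7 + ((-9132 - 1*(-4107)) + 13127)*((-4 - 1*55) + 4822) = 7 + ((-9132 + 4107) + 13127)*((-4 - 55) + 4822) = 7 + (-5025 + 13127)*(-59 + 4822) = 7 + 8102*4763 = 7 + 38589826 = 38589833)
20582 - B = 20582 - 1*38589833 = 20582 - 38589833 = -38569251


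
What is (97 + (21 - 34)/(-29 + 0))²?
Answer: 7986276/841 ≈ 9496.2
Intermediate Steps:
(97 + (21 - 34)/(-29 + 0))² = (97 - 13/(-29))² = (97 - 13*(-1/29))² = (97 + 13/29)² = (2826/29)² = 7986276/841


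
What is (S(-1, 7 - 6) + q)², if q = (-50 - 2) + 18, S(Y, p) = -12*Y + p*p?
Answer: 441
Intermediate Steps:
S(Y, p) = p² - 12*Y (S(Y, p) = -12*Y + p² = p² - 12*Y)
q = -34 (q = -52 + 18 = -34)
(S(-1, 7 - 6) + q)² = (((7 - 6)² - 12*(-1)) - 34)² = ((1² + 12) - 34)² = ((1 + 12) - 34)² = (13 - 34)² = (-21)² = 441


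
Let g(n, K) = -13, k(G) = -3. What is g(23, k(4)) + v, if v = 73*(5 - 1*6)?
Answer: -86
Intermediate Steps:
v = -73 (v = 73*(5 - 6) = 73*(-1) = -73)
g(23, k(4)) + v = -13 - 73 = -86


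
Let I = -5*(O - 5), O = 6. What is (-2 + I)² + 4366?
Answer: 4415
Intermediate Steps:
I = -5 (I = -5*(6 - 5) = -5*1 = -5)
(-2 + I)² + 4366 = (-2 - 5)² + 4366 = (-7)² + 4366 = 49 + 4366 = 4415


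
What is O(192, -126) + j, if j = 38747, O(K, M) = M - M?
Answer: 38747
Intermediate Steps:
O(K, M) = 0
O(192, -126) + j = 0 + 38747 = 38747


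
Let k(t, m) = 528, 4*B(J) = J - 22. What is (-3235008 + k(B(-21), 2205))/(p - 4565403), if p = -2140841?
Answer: 808620/1676561 ≈ 0.48231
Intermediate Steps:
B(J) = -11/2 + J/4 (B(J) = (J - 22)/4 = (-22 + J)/4 = -11/2 + J/4)
(-3235008 + k(B(-21), 2205))/(p - 4565403) = (-3235008 + 528)/(-2140841 - 4565403) = -3234480/(-6706244) = -3234480*(-1/6706244) = 808620/1676561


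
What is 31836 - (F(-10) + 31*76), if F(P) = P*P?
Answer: 29380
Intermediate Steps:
F(P) = P²
31836 - (F(-10) + 31*76) = 31836 - ((-10)² + 31*76) = 31836 - (100 + 2356) = 31836 - 1*2456 = 31836 - 2456 = 29380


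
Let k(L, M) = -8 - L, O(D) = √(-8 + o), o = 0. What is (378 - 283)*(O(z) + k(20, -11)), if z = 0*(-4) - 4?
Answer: -2660 + 190*I*√2 ≈ -2660.0 + 268.7*I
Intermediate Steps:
z = -4 (z = 0 - 4 = -4)
O(D) = 2*I*√2 (O(D) = √(-8 + 0) = √(-8) = 2*I*√2)
(378 - 283)*(O(z) + k(20, -11)) = (378 - 283)*(2*I*√2 + (-8 - 1*20)) = 95*(2*I*√2 + (-8 - 20)) = 95*(2*I*√2 - 28) = 95*(-28 + 2*I*√2) = -2660 + 190*I*√2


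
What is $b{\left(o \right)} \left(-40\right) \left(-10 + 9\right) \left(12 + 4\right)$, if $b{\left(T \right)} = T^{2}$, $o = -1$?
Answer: $640$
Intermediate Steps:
$b{\left(o \right)} \left(-40\right) \left(-10 + 9\right) \left(12 + 4\right) = \left(-1\right)^{2} \left(-40\right) \left(-10 + 9\right) \left(12 + 4\right) = 1 \left(-40\right) \left(\left(-1\right) 16\right) = \left(-40\right) \left(-16\right) = 640$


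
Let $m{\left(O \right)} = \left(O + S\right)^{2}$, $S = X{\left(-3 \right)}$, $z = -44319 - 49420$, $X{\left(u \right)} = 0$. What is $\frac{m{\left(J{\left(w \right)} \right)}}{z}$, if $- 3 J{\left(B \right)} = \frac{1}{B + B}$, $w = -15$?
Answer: $- \frac{1}{759285900} \approx -1.317 \cdot 10^{-9}$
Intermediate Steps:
$z = -93739$ ($z = -44319 - 49420 = -93739$)
$S = 0$
$J{\left(B \right)} = - \frac{1}{6 B}$ ($J{\left(B \right)} = - \frac{1}{3 \left(B + B\right)} = - \frac{1}{3 \cdot 2 B} = - \frac{\frac{1}{2} \frac{1}{B}}{3} = - \frac{1}{6 B}$)
$m{\left(O \right)} = O^{2}$ ($m{\left(O \right)} = \left(O + 0\right)^{2} = O^{2}$)
$\frac{m{\left(J{\left(w \right)} \right)}}{z} = \frac{\left(- \frac{1}{6 \left(-15\right)}\right)^{2}}{-93739} = \left(\left(- \frac{1}{6}\right) \left(- \frac{1}{15}\right)\right)^{2} \left(- \frac{1}{93739}\right) = \left(\frac{1}{90}\right)^{2} \left(- \frac{1}{93739}\right) = \frac{1}{8100} \left(- \frac{1}{93739}\right) = - \frac{1}{759285900}$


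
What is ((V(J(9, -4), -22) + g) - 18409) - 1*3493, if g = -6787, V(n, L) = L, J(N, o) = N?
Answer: -28711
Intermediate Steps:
((V(J(9, -4), -22) + g) - 18409) - 1*3493 = ((-22 - 6787) - 18409) - 1*3493 = (-6809 - 18409) - 3493 = -25218 - 3493 = -28711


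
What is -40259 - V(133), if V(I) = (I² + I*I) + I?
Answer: -75770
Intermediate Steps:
V(I) = I + 2*I² (V(I) = (I² + I²) + I = 2*I² + I = I + 2*I²)
-40259 - V(133) = -40259 - 133*(1 + 2*133) = -40259 - 133*(1 + 266) = -40259 - 133*267 = -40259 - 1*35511 = -40259 - 35511 = -75770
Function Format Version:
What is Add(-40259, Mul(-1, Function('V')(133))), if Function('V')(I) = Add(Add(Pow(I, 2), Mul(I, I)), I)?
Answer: -75770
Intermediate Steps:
Function('V')(I) = Add(I, Mul(2, Pow(I, 2))) (Function('V')(I) = Add(Add(Pow(I, 2), Pow(I, 2)), I) = Add(Mul(2, Pow(I, 2)), I) = Add(I, Mul(2, Pow(I, 2))))
Add(-40259, Mul(-1, Function('V')(133))) = Add(-40259, Mul(-1, Mul(133, Add(1, Mul(2, 133))))) = Add(-40259, Mul(-1, Mul(133, Add(1, 266)))) = Add(-40259, Mul(-1, Mul(133, 267))) = Add(-40259, Mul(-1, 35511)) = Add(-40259, -35511) = -75770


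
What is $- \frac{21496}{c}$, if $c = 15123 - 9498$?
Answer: $- \frac{21496}{5625} \approx -3.8215$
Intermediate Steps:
$c = 5625$ ($c = 15123 - 9498 = 5625$)
$- \frac{21496}{c} = - \frac{21496}{5625}$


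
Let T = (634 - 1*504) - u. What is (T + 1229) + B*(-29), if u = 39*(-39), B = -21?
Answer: 3489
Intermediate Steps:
u = -1521
T = 1651 (T = (634 - 1*504) - 1*(-1521) = (634 - 504) + 1521 = 130 + 1521 = 1651)
(T + 1229) + B*(-29) = (1651 + 1229) - 21*(-29) = 2880 + 609 = 3489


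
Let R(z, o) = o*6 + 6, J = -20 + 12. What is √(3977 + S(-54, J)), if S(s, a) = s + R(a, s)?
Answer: √3605 ≈ 60.042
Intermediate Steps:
J = -8
R(z, o) = 6 + 6*o (R(z, o) = 6*o + 6 = 6 + 6*o)
S(s, a) = 6 + 7*s (S(s, a) = s + (6 + 6*s) = 6 + 7*s)
√(3977 + S(-54, J)) = √(3977 + (6 + 7*(-54))) = √(3977 + (6 - 378)) = √(3977 - 372) = √3605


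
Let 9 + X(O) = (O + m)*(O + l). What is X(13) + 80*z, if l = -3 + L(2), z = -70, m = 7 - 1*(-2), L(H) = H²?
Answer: -5301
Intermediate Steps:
m = 9 (m = 7 + 2 = 9)
l = 1 (l = -3 + 2² = -3 + 4 = 1)
X(O) = -9 + (1 + O)*(9 + O) (X(O) = -9 + (O + 9)*(O + 1) = -9 + (9 + O)*(1 + O) = -9 + (1 + O)*(9 + O))
X(13) + 80*z = 13*(10 + 13) + 80*(-70) = 13*23 - 5600 = 299 - 5600 = -5301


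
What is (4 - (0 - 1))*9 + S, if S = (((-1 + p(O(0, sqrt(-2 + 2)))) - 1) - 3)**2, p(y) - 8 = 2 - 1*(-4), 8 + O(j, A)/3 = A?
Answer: 126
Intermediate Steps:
O(j, A) = -24 + 3*A
p(y) = 14 (p(y) = 8 + (2 - 1*(-4)) = 8 + (2 + 4) = 8 + 6 = 14)
S = 81 (S = (((-1 + 14) - 1) - 3)**2 = ((13 - 1) - 3)**2 = (12 - 3)**2 = 9**2 = 81)
(4 - (0 - 1))*9 + S = (4 - (0 - 1))*9 + 81 = (4 - 1*(-1))*9 + 81 = (4 + 1)*9 + 81 = 5*9 + 81 = 45 + 81 = 126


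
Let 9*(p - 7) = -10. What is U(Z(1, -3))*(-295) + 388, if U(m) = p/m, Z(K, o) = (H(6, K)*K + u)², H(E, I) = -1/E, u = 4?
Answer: 142712/529 ≈ 269.78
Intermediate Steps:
p = 53/9 (p = 7 + (⅑)*(-10) = 7 - 10/9 = 53/9 ≈ 5.8889)
Z(K, o) = (4 - K/6)² (Z(K, o) = ((-1/6)*K + 4)² = ((-1*⅙)*K + 4)² = (-K/6 + 4)² = (4 - K/6)²)
U(m) = 53/(9*m)
U(Z(1, -3))*(-295) + 388 = (53/(9*(((24 - 1*1)²/36))))*(-295) + 388 = (53/(9*(((24 - 1)²/36))))*(-295) + 388 = (53/(9*(((1/36)*23²))))*(-295) + 388 = (53/(9*(((1/36)*529))))*(-295) + 388 = (53/(9*(529/36)))*(-295) + 388 = ((53/9)*(36/529))*(-295) + 388 = (212/529)*(-295) + 388 = -62540/529 + 388 = 142712/529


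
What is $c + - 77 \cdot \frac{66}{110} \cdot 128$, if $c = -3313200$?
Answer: $- \frac{16595568}{5} \approx -3.3191 \cdot 10^{6}$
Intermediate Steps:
$c + - 77 \cdot \frac{66}{110} \cdot 128 = -3313200 + - 77 \cdot \frac{66}{110} \cdot 128 = -3313200 + - 77 \cdot 66 \cdot \frac{1}{110} \cdot 128 = -3313200 + \left(-77\right) \frac{3}{5} \cdot 128 = -3313200 - \frac{29568}{5} = - \frac{16595568}{5}$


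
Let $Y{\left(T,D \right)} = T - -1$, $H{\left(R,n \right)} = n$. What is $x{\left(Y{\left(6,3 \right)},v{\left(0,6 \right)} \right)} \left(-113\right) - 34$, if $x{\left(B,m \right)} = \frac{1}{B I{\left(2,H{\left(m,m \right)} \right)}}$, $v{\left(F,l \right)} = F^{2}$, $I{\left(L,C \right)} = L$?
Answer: $- \frac{589}{14} \approx -42.071$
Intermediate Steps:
$Y{\left(T,D \right)} = 1 + T$ ($Y{\left(T,D \right)} = T + 1 = 1 + T$)
$x{\left(B,m \right)} = \frac{1}{2 B}$ ($x{\left(B,m \right)} = \frac{1}{B 2} = \frac{1}{2 B}$)
$x{\left(Y{\left(6,3 \right)},v{\left(0,6 \right)} \right)} \left(-113\right) - 34 = \frac{1}{2 \left(1 + 6\right)} \left(-113\right) - 34 = \frac{1}{2 \cdot 7} \left(-113\right) - 34 = \frac{1}{2} \cdot \frac{1}{7} \left(-113\right) - 34 = \frac{1}{14} \left(-113\right) - 34 = - \frac{113}{14} - 34 = - \frac{589}{14}$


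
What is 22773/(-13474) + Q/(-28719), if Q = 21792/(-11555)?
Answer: -2518960634459/1490440186110 ≈ -1.6901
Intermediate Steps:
Q = -21792/11555 (Q = 21792*(-1/11555) = -21792/11555 ≈ -1.8859)
22773/(-13474) + Q/(-28719) = 22773/(-13474) - 21792/11555/(-28719) = 22773*(-1/13474) - 21792/11555*(-1/28719) = -22773/13474 + 7264/110616015 = -2518960634459/1490440186110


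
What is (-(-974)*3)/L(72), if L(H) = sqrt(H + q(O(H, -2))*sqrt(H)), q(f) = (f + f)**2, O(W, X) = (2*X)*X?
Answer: 487*sqrt(6)/(2*sqrt(3 + 64*sqrt(2))) ≈ 61.680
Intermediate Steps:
O(W, X) = 2*X**2
q(f) = 4*f**2 (q(f) = (2*f)**2 = 4*f**2)
L(H) = sqrt(H + 256*sqrt(H)) (L(H) = sqrt(H + (4*(2*(-2)**2)**2)*sqrt(H)) = sqrt(H + (4*(2*4)**2)*sqrt(H)) = sqrt(H + (4*8**2)*sqrt(H)) = sqrt(H + (4*64)*sqrt(H)) = sqrt(H + 256*sqrt(H)))
(-(-974)*3)/L(72) = (-(-974)*3)/(sqrt(72 + 256*sqrt(72))) = (-974*(-3))/(sqrt(72 + 256*(6*sqrt(2)))) = 2922/(sqrt(72 + 1536*sqrt(2))) = 2922/sqrt(72 + 1536*sqrt(2))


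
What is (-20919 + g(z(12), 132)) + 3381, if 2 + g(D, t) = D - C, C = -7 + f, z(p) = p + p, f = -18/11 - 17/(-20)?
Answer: -3851807/220 ≈ -17508.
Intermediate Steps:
f = -173/220 (f = -18*1/11 - 17*(-1/20) = -18/11 + 17/20 = -173/220 ≈ -0.78636)
z(p) = 2*p
C = -1713/220 (C = -7 - 173/220 = -1713/220 ≈ -7.7864)
g(D, t) = 1273/220 + D (g(D, t) = -2 + (D - 1*(-1713/220)) = -2 + (D + 1713/220) = -2 + (1713/220 + D) = 1273/220 + D)
(-20919 + g(z(12), 132)) + 3381 = (-20919 + (1273/220 + 2*12)) + 3381 = (-20919 + (1273/220 + 24)) + 3381 = (-20919 + 6553/220) + 3381 = -4595627/220 + 3381 = -3851807/220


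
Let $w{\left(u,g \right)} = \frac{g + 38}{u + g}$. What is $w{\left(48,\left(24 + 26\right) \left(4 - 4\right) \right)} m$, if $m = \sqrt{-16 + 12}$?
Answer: $\frac{19 i}{12} \approx 1.5833 i$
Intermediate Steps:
$w{\left(u,g \right)} = \frac{38 + g}{g + u}$
$m = 2 i$ ($m = \sqrt{-4} = 2 i \approx 2.0 i$)
$w{\left(48,\left(24 + 26\right) \left(4 - 4\right) \right)} m = \frac{38 + \left(24 + 26\right) \left(4 - 4\right)}{\left(24 + 26\right) \left(4 - 4\right) + 48} \cdot 2 i = \frac{38 + 50 \cdot 0}{50 \cdot 0 + 48} \cdot 2 i = \frac{38 + 0}{0 + 48} \cdot 2 i = \frac{1}{48} \cdot 38 \cdot 2 i = \frac{19 \cdot 2 i}{24} = \frac{19 i}{12}$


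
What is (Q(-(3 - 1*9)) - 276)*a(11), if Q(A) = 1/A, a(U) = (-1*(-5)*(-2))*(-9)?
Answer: -24825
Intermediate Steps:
a(U) = 90 (a(U) = (5*(-2))*(-9) = -10*(-9) = 90)
(Q(-(3 - 1*9)) - 276)*a(11) = (1/(-(3 - 1*9)) - 276)*90 = (1/(-(3 - 9)) - 276)*90 = (1/(-1*(-6)) - 276)*90 = (1/6 - 276)*90 = -1655/6*90 = -24825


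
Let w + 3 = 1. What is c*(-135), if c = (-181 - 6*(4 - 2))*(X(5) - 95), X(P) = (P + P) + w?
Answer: -2266785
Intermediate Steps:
w = -2 (w = -3 + 1 = -2)
X(P) = -2 + 2*P (X(P) = (P + P) - 2 = 2*P - 2 = -2 + 2*P)
c = 16791 (c = (-181 - 6*(4 - 2))*((-2 + 2*5) - 95) = (-181 - 6*2)*((-2 + 10) - 95) = (-181 - 12)*(8 - 95) = -193*(-87) = 16791)
c*(-135) = 16791*(-135) = -2266785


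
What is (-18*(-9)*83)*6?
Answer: 80676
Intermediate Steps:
(-18*(-9)*83)*6 = (162*83)*6 = 13446*6 = 80676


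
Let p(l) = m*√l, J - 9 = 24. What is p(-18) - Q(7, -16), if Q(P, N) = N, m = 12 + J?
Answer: 16 + 135*I*√2 ≈ 16.0 + 190.92*I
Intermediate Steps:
J = 33 (J = 9 + 24 = 33)
m = 45 (m = 12 + 33 = 45)
p(l) = 45*√l
p(-18) - Q(7, -16) = 45*√(-18) - 1*(-16) = 45*(3*I*√2) + 16 = 135*I*√2 + 16 = 16 + 135*I*√2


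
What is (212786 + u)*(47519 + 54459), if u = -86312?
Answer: 12897565572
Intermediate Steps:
(212786 + u)*(47519 + 54459) = (212786 - 86312)*(47519 + 54459) = 126474*101978 = 12897565572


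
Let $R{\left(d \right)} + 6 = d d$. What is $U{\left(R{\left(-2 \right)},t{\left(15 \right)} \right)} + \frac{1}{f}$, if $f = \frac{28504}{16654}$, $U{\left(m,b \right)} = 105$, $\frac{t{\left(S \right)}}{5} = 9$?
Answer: $\frac{1504787}{14252} \approx 105.58$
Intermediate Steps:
$t{\left(S \right)} = 45$ ($t{\left(S \right)} = 5 \cdot 9 = 45$)
$R{\left(d \right)} = -6 + d^{2}$ ($R{\left(d \right)} = -6 + d d = -6 + d^{2}$)
$f = \frac{14252}{8327}$ ($f = 28504 \cdot \frac{1}{16654} = \frac{14252}{8327} \approx 1.7115$)
$U{\left(R{\left(-2 \right)},t{\left(15 \right)} \right)} + \frac{1}{f} = 105 + \frac{1}{\frac{14252}{8327}} = 105 + \frac{8327}{14252} = \frac{1504787}{14252}$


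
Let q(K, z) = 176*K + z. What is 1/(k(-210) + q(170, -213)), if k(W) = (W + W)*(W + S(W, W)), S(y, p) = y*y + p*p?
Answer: -1/36926093 ≈ -2.7081e-8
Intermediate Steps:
S(y, p) = p**2 + y**2 (S(y, p) = y**2 + p**2 = p**2 + y**2)
k(W) = 2*W*(W + 2*W**2) (k(W) = (W + W)*(W + (W**2 + W**2)) = (2*W)*(W + 2*W**2) = 2*W*(W + 2*W**2))
q(K, z) = z + 176*K
1/(k(-210) + q(170, -213)) = 1/((-210)**2*(2 + 4*(-210)) + (-213 + 176*170)) = 1/(44100*(2 - 840) + (-213 + 29920)) = 1/(44100*(-838) + 29707) = 1/(-36955800 + 29707) = 1/(-36926093) = -1/36926093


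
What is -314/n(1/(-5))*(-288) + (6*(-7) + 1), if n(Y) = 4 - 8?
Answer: -22649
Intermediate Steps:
n(Y) = -4
-314/n(1/(-5))*(-288) + (6*(-7) + 1) = -314/(-4)*(-288) + (6*(-7) + 1) = -314*(-¼)*(-288) + (-42 + 1) = (157/2)*(-288) - 41 = -22608 - 41 = -22649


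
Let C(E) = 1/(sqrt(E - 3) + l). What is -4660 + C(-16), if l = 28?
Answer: (-4660*sqrt(19) + 130479*I)/(sqrt(19) - 28*I) ≈ -4660.0 - 0.0054283*I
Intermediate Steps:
C(E) = 1/(28 + sqrt(-3 + E)) (C(E) = 1/(sqrt(E - 3) + 28) = 1/(sqrt(-3 + E) + 28) = 1/(28 + sqrt(-3 + E)))
-4660 + C(-16) = -4660 + 1/(28 + sqrt(-3 - 16)) = -4660 + 1/(28 + sqrt(-19)) = -4660 + 1/(28 + I*sqrt(19))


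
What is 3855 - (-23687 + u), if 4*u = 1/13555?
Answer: 1493327239/54220 ≈ 27542.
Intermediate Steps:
u = 1/54220 (u = (¼)/13555 = (¼)*(1/13555) = 1/54220 ≈ 1.8443e-5)
3855 - (-23687 + u) = 3855 - (-23687 + 1/54220) = 3855 - 1*(-1284309139/54220) = 3855 + 1284309139/54220 = 1493327239/54220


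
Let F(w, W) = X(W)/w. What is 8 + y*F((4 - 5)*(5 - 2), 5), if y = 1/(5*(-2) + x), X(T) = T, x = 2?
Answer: 197/24 ≈ 8.2083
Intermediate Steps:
F(w, W) = W/w
y = -⅛ (y = 1/(5*(-2) + 2) = 1/(-10 + 2) = 1/(-8) = -⅛ ≈ -0.12500)
8 + y*F((4 - 5)*(5 - 2), 5) = 8 - 5/(8*((4 - 5)*(5 - 2))) = 8 - 5/(8*((-1*3))) = 8 - 5/(8*(-3)) = 8 - 5*(-1)/(8*3) = 8 - ⅛*(-5/3) = 8 + 5/24 = 197/24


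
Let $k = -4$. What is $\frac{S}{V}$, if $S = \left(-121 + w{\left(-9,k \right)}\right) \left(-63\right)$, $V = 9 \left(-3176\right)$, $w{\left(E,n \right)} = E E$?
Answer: $- \frac{35}{397} \approx -0.088161$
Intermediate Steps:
$w{\left(E,n \right)} = E^{2}$
$V = -28584$
$S = 2520$ ($S = \left(-121 + \left(-9\right)^{2}\right) \left(-63\right) = \left(-121 + 81\right) \left(-63\right) = \left(-40\right) \left(-63\right) = 2520$)
$\frac{S}{V} = \frac{2520}{-28584} = 2520 \left(- \frac{1}{28584}\right) = - \frac{35}{397}$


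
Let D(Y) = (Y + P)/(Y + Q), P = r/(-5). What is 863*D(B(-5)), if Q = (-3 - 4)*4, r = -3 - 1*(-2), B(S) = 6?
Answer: -26753/110 ≈ -243.21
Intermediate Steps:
r = -1 (r = -3 + 2 = -1)
P = ⅕ (P = -1/(-5) = -⅕*(-1) = ⅕ ≈ 0.20000)
Q = -28 (Q = -7*4 = -28)
D(Y) = (⅕ + Y)/(-28 + Y) (D(Y) = (Y + ⅕)/(Y - 28) = (⅕ + Y)/(-28 + Y))
863*D(B(-5)) = 863*((⅕ + 6)/(-28 + 6)) = 863*((31/5)/(-22)) = 863*(-1/22*31/5) = 863*(-31/110) = -26753/110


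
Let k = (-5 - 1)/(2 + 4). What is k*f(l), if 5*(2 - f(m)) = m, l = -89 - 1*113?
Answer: -212/5 ≈ -42.400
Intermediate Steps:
l = -202 (l = -89 - 113 = -202)
f(m) = 2 - m/5
k = -1 (k = -6/6 = -6*⅙ = -1)
k*f(l) = -(2 - ⅕*(-202)) = -(2 + 202/5) = -1*212/5 = -212/5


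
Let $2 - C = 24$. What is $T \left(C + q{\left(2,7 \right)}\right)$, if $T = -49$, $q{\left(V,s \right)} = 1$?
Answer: $1029$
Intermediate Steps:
$C = -22$ ($C = 2 - 24 = -22$)
$T \left(C + q{\left(2,7 \right)}\right) = - 49 \left(-22 + 1\right) = \left(-49\right) \left(-21\right) = 1029$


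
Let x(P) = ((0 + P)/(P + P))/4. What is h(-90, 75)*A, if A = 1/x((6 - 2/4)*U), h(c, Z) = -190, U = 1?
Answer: -1520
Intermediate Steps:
x(P) = ⅛ (x(P) = (P/((2*P)))*(¼) = (P*(1/(2*P)))*(¼) = (½)*(¼) = ⅛)
A = 8 (A = 1/(⅛) = 8)
h(-90, 75)*A = -190*8 = -1520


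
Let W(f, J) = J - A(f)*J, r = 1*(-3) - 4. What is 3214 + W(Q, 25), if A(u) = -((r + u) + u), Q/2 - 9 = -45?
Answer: -536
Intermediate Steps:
Q = -72 (Q = 18 + 2*(-45) = 18 - 90 = -72)
r = -7 (r = -3 - 4 = -7)
A(u) = 7 - 2*u (A(u) = -((-7 + u) + u) = -(-7 + 2*u) = 7 - 2*u)
W(f, J) = J - J*(7 - 2*f) (W(f, J) = J - (7 - 2*f)*J = J - J*(7 - 2*f))
3214 + W(Q, 25) = 3214 + 2*25*(-3 - 72) = 3214 + 2*25*(-75) = 3214 - 3750 = -536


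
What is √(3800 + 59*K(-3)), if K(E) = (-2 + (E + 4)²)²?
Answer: √3859 ≈ 62.121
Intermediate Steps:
K(E) = (-2 + (4 + E)²)²
√(3800 + 59*K(-3)) = √(3800 + 59*(-2 + (4 - 3)²)²) = √(3800 + 59*(-2 + 1²)²) = √(3800 + 59*(-2 + 1)²) = √(3800 + 59*(-1)²) = √(3800 + 59*1) = √(3800 + 59) = √3859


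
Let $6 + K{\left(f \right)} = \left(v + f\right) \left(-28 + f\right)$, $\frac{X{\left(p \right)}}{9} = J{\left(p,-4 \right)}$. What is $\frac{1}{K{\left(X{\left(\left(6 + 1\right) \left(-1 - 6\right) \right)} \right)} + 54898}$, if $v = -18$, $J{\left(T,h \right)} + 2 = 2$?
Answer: $\frac{1}{55396} \approx 1.8052 \cdot 10^{-5}$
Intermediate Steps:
$J{\left(T,h \right)} = 0$ ($J{\left(T,h \right)} = -2 + 2 = 0$)
$X{\left(p \right)} = 0$ ($X{\left(p \right)} = 9 \cdot 0 = 0$)
$K{\left(f \right)} = -6 + \left(-28 + f\right) \left(-18 + f\right)$ ($K{\left(f \right)} = -6 + \left(-18 + f\right) \left(-28 + f\right) = -6 + \left(-28 + f\right) \left(-18 + f\right)$)
$\frac{1}{K{\left(X{\left(\left(6 + 1\right) \left(-1 - 6\right) \right)} \right)} + 54898} = \frac{1}{\left(498 + 0^{2} - 0\right) + 54898} = \frac{1}{\left(498 + 0 + 0\right) + 54898} = \frac{1}{498 + 54898} = \frac{1}{55396}$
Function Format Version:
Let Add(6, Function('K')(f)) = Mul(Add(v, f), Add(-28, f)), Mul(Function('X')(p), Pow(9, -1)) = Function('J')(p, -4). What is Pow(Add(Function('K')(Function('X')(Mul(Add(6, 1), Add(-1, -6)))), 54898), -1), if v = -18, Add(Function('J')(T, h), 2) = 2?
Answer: Rational(1, 55396) ≈ 1.8052e-5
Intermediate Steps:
Function('J')(T, h) = 0 (Function('J')(T, h) = Add(-2, 2) = 0)
Function('X')(p) = 0 (Function('X')(p) = Mul(9, 0) = 0)
Function('K')(f) = Add(-6, Mul(Add(-28, f), Add(-18, f))) (Function('K')(f) = Add(-6, Mul(Add(-18, f), Add(-28, f))) = Add(-6, Mul(Add(-28, f), Add(-18, f))))
Pow(Add(Function('K')(Function('X')(Mul(Add(6, 1), Add(-1, -6)))), 54898), -1) = Pow(Add(Add(498, Pow(0, 2), Mul(-46, 0)), 54898), -1) = Pow(Add(Add(498, 0, 0), 54898), -1) = Pow(Add(498, 54898), -1) = Pow(55396, -1) = Rational(1, 55396)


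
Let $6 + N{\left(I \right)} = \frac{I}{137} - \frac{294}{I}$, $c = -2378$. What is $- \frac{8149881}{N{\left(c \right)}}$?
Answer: $\frac{1327558565733}{3784661} \approx 3.5077 \cdot 10^{5}$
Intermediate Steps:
$N{\left(I \right)} = -6 - \frac{294}{I} + \frac{I}{137}$ ($N{\left(I \right)} = -6 + \left(\frac{I}{137} - \frac{294}{I}\right) = -6 + \left(- \frac{294}{I} + \frac{I}{137}\right) = -6 - \frac{294}{I} + \frac{I}{137}$)
$- \frac{8149881}{N{\left(c \right)}} = - \frac{8149881}{-6 - \frac{294}{-2378} + \frac{1}{137} \left(-2378\right)} = - \frac{8149881}{-6 - - \frac{147}{1189} - \frac{2378}{137}} = - \frac{8149881}{-6 + \frac{147}{1189} - \frac{2378}{137}} = - \frac{8149881}{- \frac{3784661}{162893}} = \left(-8149881\right) \left(- \frac{162893}{3784661}\right) = \frac{1327558565733}{3784661}$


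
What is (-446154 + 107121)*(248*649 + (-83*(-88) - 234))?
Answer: -56965002726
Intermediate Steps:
(-446154 + 107121)*(248*649 + (-83*(-88) - 234)) = -339033*(160952 + (7304 - 234)) = -339033*(160952 + 7070) = -339033*168022 = -56965002726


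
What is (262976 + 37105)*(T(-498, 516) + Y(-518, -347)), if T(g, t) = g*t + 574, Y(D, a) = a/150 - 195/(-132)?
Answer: -84633140679893/1100 ≈ -7.6939e+10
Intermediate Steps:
Y(D, a) = 65/44 + a/150 (Y(D, a) = a*(1/150) - 195*(-1/132) = a/150 + 65/44 = 65/44 + a/150)
T(g, t) = 574 + g*t
(262976 + 37105)*(T(-498, 516) + Y(-518, -347)) = (262976 + 37105)*((574 - 498*516) + (65/44 + (1/150)*(-347))) = 300081*((574 - 256968) + (65/44 - 347/150)) = 300081*(-256394 - 2759/3300) = 300081*(-846102959/3300) = -84633140679893/1100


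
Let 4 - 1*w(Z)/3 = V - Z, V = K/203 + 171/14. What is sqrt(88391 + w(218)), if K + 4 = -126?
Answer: sqrt(14674076270)/406 ≈ 298.37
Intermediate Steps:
K = -130 (K = -4 - 126 = -130)
V = 4699/406 (V = -130/203 + 171/14 = 4699/406 ≈ 11.574)
w(Z) = -9225/406 + 3*Z (w(Z) = 12 - 3*(4699/406 - Z) = 12 + (-14097/406 + 3*Z) = -9225/406 + 3*Z)
sqrt(88391 + w(218)) = sqrt(88391 + (-9225/406 + 3*218)) = sqrt(88391 + (-9225/406 + 654)) = sqrt(88391 + 256299/406) = sqrt(36143045/406) = sqrt(14674076270)/406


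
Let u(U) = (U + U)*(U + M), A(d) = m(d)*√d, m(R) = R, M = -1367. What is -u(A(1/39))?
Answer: -2/59319 + 2734*√39/1521 ≈ 11.225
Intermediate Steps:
A(d) = d^(3/2) (A(d) = d*√d = d^(3/2))
u(U) = 2*U*(-1367 + U) (u(U) = (U + U)*(U - 1367) = (2*U)*(-1367 + U) = 2*U*(-1367 + U))
-u(A(1/39)) = -2*(1/39)^(3/2)*(-1367 + (1/39)^(3/2)) = -2*√39/1521*(-1367 + √39/1521) = -2*√39*(-1367 + √39/1521)/1521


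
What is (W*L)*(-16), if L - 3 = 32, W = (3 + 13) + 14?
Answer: -16800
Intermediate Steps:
W = 30 (W = 16 + 14 = 30)
L = 35 (L = 3 + 32 = 35)
(W*L)*(-16) = (30*35)*(-16) = 1050*(-16) = -16800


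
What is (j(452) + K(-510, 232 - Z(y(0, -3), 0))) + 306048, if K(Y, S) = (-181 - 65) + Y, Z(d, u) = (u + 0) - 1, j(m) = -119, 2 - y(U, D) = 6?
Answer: 305173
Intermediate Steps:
y(U, D) = -4 (y(U, D) = 2 - 1*6 = 2 - 6 = -4)
Z(d, u) = -1 + u (Z(d, u) = u - 1 = -1 + u)
K(Y, S) = -246 + Y
(j(452) + K(-510, 232 - Z(y(0, -3), 0))) + 306048 = (-119 + (-246 - 510)) + 306048 = (-119 - 756) + 306048 = -875 + 306048 = 305173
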